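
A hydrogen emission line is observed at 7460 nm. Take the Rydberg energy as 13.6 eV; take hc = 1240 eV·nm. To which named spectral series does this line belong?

ΔE = 1240/7460 = 0.1662 eV.
This matches 13.6 × (1/5² − 1/6²), so n_f = 5: the Pfund series.

Pfund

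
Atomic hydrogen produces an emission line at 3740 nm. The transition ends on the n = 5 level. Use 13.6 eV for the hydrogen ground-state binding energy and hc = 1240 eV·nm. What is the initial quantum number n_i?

The photon energy is ΔE = hc/λ = 1240 / 3740 = 0.3316 eV.
With Z = 1, ΔE = 13.60 × (1/n_f² − 1/n_i²), so 1/n_f² − 1/n_i² = 0.02438.
With n_f = 5: 1/n_i² = 1/25 − 0.02438 = 0.01562, so n_i ≈ 8.00.

n_i = 8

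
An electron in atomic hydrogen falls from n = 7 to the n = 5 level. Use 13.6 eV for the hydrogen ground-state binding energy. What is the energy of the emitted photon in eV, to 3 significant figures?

E_7 = −13.60/49 = −0.2776 eV and E_5 = −13.60/25 = −0.5440 eV.
The photon energy is |E_7 − E_5| = 0.266 eV.

0.266 eV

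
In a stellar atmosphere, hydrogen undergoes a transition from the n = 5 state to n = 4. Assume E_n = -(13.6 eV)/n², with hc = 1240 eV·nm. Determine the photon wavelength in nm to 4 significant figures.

4052 nm

ΔE = 13.60 × (1/4² − 1/5²) = 13.60 × 0.02250 = 0.3060 eV.
λ = hc/ΔE = 1240 / 0.3060 = 4052 nm.
This line belongs to the Brackett series.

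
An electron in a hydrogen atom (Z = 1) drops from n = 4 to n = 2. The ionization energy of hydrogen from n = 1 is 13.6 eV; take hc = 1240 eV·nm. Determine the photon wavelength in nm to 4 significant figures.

ΔE = 13.60 × (1/2² − 1/4²) = 13.60 × 0.1875 = 2.550 eV.
λ = hc/ΔE = 1240 / 2.550 = 486.3 nm.
This line belongs to the Balmer series.

486.3 nm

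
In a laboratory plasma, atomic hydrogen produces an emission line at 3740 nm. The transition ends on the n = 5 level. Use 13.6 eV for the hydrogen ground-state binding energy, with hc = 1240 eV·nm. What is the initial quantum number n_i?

The photon energy is ΔE = hc/λ = 1240 / 3740 = 0.3316 eV.
With Z = 1, ΔE = 13.60 × (1/n_f² − 1/n_i²), so 1/n_f² − 1/n_i² = 0.02438.
With n_f = 5: 1/n_i² = 1/25 − 0.02438 = 0.01562, so n_i ≈ 8.00.

n_i = 8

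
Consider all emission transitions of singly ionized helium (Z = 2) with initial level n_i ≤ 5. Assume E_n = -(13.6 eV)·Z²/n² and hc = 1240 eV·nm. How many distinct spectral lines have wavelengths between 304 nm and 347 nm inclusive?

1

Enumerate all n_i → n_f pairs with 1 ≤ n_f < n_i ≤ 5 and compute λ = 1240 / [13.6·4·(1/n_f² − 1/n_i²)].
Lines falling in [304, 347] nm: 5→3 (320.5 nm).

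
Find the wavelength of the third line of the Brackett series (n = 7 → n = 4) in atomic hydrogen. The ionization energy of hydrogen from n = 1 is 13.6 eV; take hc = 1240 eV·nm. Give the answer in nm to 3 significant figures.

2170 nm

The Brackett series terminates on n_f = 4; the third line has n_i = 4+3 = 7.
ΔE = 13.60 × (1/4² − 1/7²) = 0.5724 eV.
λ = 1240 / 0.5724 = 2170 nm.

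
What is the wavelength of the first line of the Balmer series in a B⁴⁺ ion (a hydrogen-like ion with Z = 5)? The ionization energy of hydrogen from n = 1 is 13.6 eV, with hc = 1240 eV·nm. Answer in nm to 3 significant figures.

The Balmer series terminates on n_f = 2; the first line has n_i = 2+1 = 3.
ΔE = 340.0 × (1/2² − 1/3²) = 47.22 eV.
λ = 1240 / 47.22 = 26.3 nm.

26.3 nm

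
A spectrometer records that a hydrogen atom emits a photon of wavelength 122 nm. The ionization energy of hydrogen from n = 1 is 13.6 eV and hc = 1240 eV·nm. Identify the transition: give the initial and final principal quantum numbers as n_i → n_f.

n_i = 2, n_f = 1

The photon energy is ΔE = hc/λ = 1240 / 122 = 10.16 eV.
With Z = 1, ΔE = 13.60 × (1/n_f² − 1/n_i²), so 1/n_f² − 1/n_i² = 0.7473.
Trying n_f = 1 gives 1/n_i² = 0.2527, i.e. n_i ≈ 2; this pair matches.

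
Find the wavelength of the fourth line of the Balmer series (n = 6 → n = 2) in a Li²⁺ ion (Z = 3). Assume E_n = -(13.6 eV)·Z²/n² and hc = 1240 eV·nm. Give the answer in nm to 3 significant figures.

The Balmer series terminates on n_f = 2; the fourth line has n_i = 2+4 = 6.
ΔE = 122.4 × (1/2² − 1/6²) = 27.20 eV.
λ = 1240 / 27.20 = 45.6 nm.

45.6 nm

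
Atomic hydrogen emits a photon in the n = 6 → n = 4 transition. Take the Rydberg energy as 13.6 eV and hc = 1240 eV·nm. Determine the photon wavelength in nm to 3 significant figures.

2630 nm

ΔE = 13.60 × (1/4² − 1/6²) = 13.60 × 0.03472 = 0.4722 eV.
λ = hc/ΔE = 1240 / 0.4722 = 2630 nm.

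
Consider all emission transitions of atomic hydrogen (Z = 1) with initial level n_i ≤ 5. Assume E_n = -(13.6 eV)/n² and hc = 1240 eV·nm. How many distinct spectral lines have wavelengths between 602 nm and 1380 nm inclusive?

Enumerate all n_i → n_f pairs with 1 ≤ n_f < n_i ≤ 5 and compute λ = 1240 / [13.6·1·(1/n_f² − 1/n_i²)].
Lines falling in [602, 1380] nm: 3→2 (656.5 nm), 5→3 (1282 nm).

2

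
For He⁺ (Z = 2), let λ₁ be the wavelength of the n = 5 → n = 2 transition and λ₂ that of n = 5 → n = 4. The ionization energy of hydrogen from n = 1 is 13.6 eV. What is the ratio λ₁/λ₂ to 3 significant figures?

0.107

λ ∝ 1/ΔE ∝ 1/(1/n_f² − 1/n_i²), and the Z² and hc factors cancel in the ratio.
λ₁/λ₂ = (1/4² − 1/5²)/(1/2² − 1/5²) = 0.02250/0.2100 = 0.107.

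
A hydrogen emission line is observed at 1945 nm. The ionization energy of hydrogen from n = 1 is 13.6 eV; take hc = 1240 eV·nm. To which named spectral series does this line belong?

ΔE = 1240/1945 = 0.6375 eV.
This matches 13.6 × (1/4² − 1/8²), so n_f = 4: the Brackett series.

Brackett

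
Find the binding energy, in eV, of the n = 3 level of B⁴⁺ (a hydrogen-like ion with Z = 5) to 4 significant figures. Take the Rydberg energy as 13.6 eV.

37.78 eV

E_n = −13.6 Z²/n² = −340.0/n² eV for Z = 5.
E_3 = −340.0/9 = −37.78 eV, so ionization (to E = 0) requires 37.78 eV.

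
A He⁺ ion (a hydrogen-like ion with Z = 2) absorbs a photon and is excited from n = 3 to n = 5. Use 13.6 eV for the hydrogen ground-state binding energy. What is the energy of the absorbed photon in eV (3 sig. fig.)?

3.87 eV

The Bohr energies scale as Z², so for Z = 2: E_n = −54.40/n² eV.
E_5 = −54.40/25 = −2.176 eV and E_3 = −54.40/9 = −6.044 eV.
The photon energy is |E_5 − E_3| = 3.87 eV.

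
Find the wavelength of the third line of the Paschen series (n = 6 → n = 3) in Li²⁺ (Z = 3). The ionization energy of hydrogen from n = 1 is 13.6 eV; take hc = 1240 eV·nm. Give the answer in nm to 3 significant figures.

The Paschen series terminates on n_f = 3; the third line has n_i = 3+3 = 6.
ΔE = 122.4 × (1/3² − 1/6²) = 10.20 eV.
λ = 1240 / 10.20 = 122 nm.

122 nm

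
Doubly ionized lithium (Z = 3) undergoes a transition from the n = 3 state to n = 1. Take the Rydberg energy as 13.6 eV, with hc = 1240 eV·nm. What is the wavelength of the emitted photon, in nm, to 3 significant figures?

For Z = 3 the level energies scale as Z², so the effective Rydberg energy is 13.6 × 9 = 122.4 eV.
ΔE = 122.4 × (1/1² − 1/3²) = 122.4 × 0.8889 = 108.8 eV.
λ = hc/ΔE = 1240 / 108.8 = 11.4 nm.

11.4 nm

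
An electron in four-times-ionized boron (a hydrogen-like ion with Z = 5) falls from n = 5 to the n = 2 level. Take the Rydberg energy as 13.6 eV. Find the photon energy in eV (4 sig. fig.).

71.40 eV

The Bohr energies scale as Z², so for Z = 5: E_n = −340.0/n² eV.
E_5 = −340.0/25 = −13.60 eV and E_2 = −340.0/4 = −85.00 eV.
The photon energy is |E_5 − E_2| = 71.40 eV.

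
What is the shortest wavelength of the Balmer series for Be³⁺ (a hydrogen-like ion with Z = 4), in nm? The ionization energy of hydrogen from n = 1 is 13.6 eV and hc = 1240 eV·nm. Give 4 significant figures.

22.79 nm

The Balmer series has lower level n_f = 2; the series limit corresponds to n_i → ∞.
ΔE_max = 13.6 × 16 / 2² = 54.40 eV.
λ_min = 1240 / 54.40 = 22.79 nm.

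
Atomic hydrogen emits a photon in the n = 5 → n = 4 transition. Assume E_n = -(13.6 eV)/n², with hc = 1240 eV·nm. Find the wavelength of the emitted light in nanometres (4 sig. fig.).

4052 nm

ΔE = 13.60 × (1/4² − 1/5²) = 13.60 × 0.02250 = 0.3060 eV.
λ = hc/ΔE = 1240 / 0.3060 = 4052 nm.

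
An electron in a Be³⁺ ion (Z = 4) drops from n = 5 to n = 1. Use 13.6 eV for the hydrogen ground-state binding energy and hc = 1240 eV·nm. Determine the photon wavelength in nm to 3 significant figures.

For Z = 4 the level energies scale as Z², so the effective Rydberg energy is 13.6 × 16 = 217.6 eV.
ΔE = 217.6 × (1/1² − 1/5²) = 217.6 × 0.9600 = 208.9 eV.
λ = hc/ΔE = 1240 / 208.9 = 5.94 nm.

5.94 nm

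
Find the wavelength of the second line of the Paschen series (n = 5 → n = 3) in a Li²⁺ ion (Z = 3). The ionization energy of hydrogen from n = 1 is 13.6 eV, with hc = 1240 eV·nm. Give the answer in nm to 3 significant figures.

142 nm

The Paschen series terminates on n_f = 3; the second line has n_i = 3+2 = 5.
ΔE = 122.4 × (1/3² − 1/5²) = 8.704 eV.
λ = 1240 / 8.704 = 142 nm.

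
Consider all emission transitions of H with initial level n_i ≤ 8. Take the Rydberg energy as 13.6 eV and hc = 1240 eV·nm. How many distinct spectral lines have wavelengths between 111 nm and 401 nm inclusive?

Enumerate all n_i → n_f pairs with 1 ≤ n_f < n_i ≤ 8 and compute λ = 1240 / [13.6·1·(1/n_f² − 1/n_i²)].
Lines falling in [111, 401] nm: 2→1 (121.6 nm), 8→2 (389.0 nm), 7→2 (397.1 nm).

3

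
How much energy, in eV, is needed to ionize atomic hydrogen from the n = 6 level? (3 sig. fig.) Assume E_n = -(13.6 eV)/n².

E_6 = −13.60/36 = −0.378 eV, so ionization (to E = 0) requires 0.378 eV.

0.378 eV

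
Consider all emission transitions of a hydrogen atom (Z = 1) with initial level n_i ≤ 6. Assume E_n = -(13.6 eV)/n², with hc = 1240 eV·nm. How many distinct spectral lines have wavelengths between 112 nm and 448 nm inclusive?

Enumerate all n_i → n_f pairs with 1 ≤ n_f < n_i ≤ 6 and compute λ = 1240 / [13.6·1·(1/n_f² − 1/n_i²)].
Lines falling in [112, 448] nm: 2→1 (121.6 nm), 6→2 (410.3 nm), 5→2 (434.2 nm).

3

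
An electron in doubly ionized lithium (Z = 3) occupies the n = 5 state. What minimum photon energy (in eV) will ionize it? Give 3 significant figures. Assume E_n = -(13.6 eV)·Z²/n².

E_n = −13.6 Z²/n² = −122.4/n² eV for Z = 3.
E_5 = −122.4/25 = −4.90 eV, so ionization (to E = 0) requires 4.90 eV.

4.90 eV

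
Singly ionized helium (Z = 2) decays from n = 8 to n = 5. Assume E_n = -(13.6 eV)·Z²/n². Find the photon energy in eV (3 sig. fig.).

The Bohr energies scale as Z², so for Z = 2: E_n = −54.40/n² eV.
E_8 = −54.40/64 = −0.8500 eV and E_5 = −54.40/25 = −2.176 eV.
The photon energy is |E_8 − E_5| = 1.33 eV.

1.33 eV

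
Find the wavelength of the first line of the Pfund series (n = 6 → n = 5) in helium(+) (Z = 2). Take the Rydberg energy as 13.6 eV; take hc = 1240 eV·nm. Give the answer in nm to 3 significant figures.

1860 nm

The Pfund series terminates on n_f = 5; the first line has n_i = 5+1 = 6.
ΔE = 54.40 × (1/5² − 1/6²) = 0.6649 eV.
λ = 1240 / 0.6649 = 1860 nm.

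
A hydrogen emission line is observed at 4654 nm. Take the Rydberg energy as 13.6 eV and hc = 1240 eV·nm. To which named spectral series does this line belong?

ΔE = 1240/4654 = 0.2664 eV.
This matches 13.6 × (1/5² − 1/7²), so n_f = 5: the Pfund series.

Pfund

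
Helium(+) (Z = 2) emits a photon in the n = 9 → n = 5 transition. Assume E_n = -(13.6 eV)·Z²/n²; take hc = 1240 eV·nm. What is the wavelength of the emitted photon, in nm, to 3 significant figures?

824 nm

For Z = 2 the level energies scale as Z², so the effective Rydberg energy is 13.6 × 4 = 54.40 eV.
ΔE = 54.40 × (1/5² − 1/9²) = 54.40 × 0.02765 = 1.504 eV.
λ = hc/ΔE = 1240 / 1.504 = 824 nm.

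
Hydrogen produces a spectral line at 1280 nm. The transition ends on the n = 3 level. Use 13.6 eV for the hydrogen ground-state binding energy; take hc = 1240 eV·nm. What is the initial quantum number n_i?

n_i = 5

The photon energy is ΔE = hc/λ = 1240 / 1280 = 0.9688 eV.
With Z = 1, ΔE = 13.60 × (1/n_f² − 1/n_i²), so 1/n_f² − 1/n_i² = 0.07123.
With n_f = 3: 1/n_i² = 1/9 − 0.07123 = 0.03988, so n_i ≈ 5.01.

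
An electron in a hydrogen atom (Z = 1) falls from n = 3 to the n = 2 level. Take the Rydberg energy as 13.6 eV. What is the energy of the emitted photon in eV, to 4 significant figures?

1.889 eV

E_3 = −13.60/9 = −1.511 eV and E_2 = −13.60/4 = −3.400 eV.
The photon energy is |E_3 − E_2| = 1.889 eV.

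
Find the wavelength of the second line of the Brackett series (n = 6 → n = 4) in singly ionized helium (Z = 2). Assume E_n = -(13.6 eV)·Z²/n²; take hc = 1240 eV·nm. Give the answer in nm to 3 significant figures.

The Brackett series terminates on n_f = 4; the second line has n_i = 4+2 = 6.
ΔE = 54.40 × (1/4² − 1/6²) = 1.889 eV.
λ = 1240 / 1.889 = 656 nm.

656 nm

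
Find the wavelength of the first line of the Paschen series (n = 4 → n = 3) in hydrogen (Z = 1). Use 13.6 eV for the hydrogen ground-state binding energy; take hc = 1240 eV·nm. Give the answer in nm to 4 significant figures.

The Paschen series terminates on n_f = 3; the first line has n_i = 3+1 = 4.
ΔE = 13.60 × (1/3² − 1/4²) = 0.6611 eV.
λ = 1240 / 0.6611 = 1876 nm.

1876 nm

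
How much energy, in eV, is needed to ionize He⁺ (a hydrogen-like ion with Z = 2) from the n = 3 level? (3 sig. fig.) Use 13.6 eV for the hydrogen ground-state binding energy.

E_n = −13.6 Z²/n² = −54.40/n² eV for Z = 2.
E_3 = −54.40/9 = −6.04 eV, so ionization (to E = 0) requires 6.04 eV.

6.04 eV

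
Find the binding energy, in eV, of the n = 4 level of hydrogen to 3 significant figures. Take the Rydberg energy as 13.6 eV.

0.850 eV

E_4 = −13.60/16 = −0.850 eV, so ionization (to E = 0) requires 0.850 eV.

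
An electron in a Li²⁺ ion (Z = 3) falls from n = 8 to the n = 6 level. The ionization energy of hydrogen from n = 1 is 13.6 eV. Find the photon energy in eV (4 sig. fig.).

The Bohr energies scale as Z², so for Z = 3: E_n = −122.4/n² eV.
E_8 = −122.4/64 = −1.913 eV and E_6 = −122.4/36 = −3.400 eV.
The photon energy is |E_8 − E_6| = 1.488 eV.

1.488 eV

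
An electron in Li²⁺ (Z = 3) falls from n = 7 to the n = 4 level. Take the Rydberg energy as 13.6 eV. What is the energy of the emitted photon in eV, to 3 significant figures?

5.15 eV

The Bohr energies scale as Z², so for Z = 3: E_n = −122.4/n² eV.
E_7 = −122.4/49 = −2.498 eV and E_4 = −122.4/16 = −7.650 eV.
The photon energy is |E_7 − E_4| = 5.15 eV.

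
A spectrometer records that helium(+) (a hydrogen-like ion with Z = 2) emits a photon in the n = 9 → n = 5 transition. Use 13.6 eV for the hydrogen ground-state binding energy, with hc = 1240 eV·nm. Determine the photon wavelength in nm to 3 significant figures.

For Z = 2 the level energies scale as Z², so the effective Rydberg energy is 13.6 × 4 = 54.40 eV.
ΔE = 54.40 × (1/5² − 1/9²) = 54.40 × 0.02765 = 1.504 eV.
λ = hc/ΔE = 1240 / 1.504 = 824 nm.

824 nm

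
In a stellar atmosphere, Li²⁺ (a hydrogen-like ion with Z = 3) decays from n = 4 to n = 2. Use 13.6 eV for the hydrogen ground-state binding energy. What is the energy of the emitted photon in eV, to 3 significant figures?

The Bohr energies scale as Z², so for Z = 3: E_n = −122.4/n² eV.
E_4 = −122.4/16 = −7.650 eV and E_2 = −122.4/4 = −30.60 eV.
The photon energy is |E_4 − E_2| = 23.0 eV.

23.0 eV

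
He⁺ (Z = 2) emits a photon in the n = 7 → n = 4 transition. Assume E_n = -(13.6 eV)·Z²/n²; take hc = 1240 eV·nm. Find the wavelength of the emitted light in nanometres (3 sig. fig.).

For Z = 2 the level energies scale as Z², so the effective Rydberg energy is 13.6 × 4 = 54.40 eV.
ΔE = 54.40 × (1/4² − 1/7²) = 54.40 × 0.04209 = 2.290 eV.
λ = hc/ΔE = 1240 / 2.290 = 542 nm.

542 nm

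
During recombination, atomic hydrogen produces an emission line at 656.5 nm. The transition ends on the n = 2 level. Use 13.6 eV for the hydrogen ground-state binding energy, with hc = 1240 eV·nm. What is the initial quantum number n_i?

The photon energy is ΔE = hc/λ = 1240 / 656.5 = 1.889 eV.
With Z = 1, ΔE = 13.60 × (1/n_f² − 1/n_i²), so 1/n_f² − 1/n_i² = 0.1389.
With n_f = 2: 1/n_i² = 1/4 − 0.1389 = 0.1111, so n_i ≈ 3.00.

n_i = 3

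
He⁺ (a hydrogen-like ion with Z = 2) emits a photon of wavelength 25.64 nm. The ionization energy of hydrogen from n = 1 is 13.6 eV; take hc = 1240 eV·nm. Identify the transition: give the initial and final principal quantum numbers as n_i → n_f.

The photon energy is ΔE = hc/λ = 1240 / 25.64 = 48.36 eV.
With Z = 2, ΔE = 54.40 × (1/n_f² − 1/n_i²), so 1/n_f² − 1/n_i² = 0.8890.
Trying n_f = 1 gives 1/n_i² = 0.1110, i.e. n_i ≈ 3; this pair matches.

n_i = 3, n_f = 1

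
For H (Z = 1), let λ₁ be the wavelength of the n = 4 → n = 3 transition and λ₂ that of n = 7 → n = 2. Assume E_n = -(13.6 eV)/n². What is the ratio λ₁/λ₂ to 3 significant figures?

λ ∝ 1/ΔE ∝ 1/(1/n_f² − 1/n_i²), and the Z² and hc factors cancel in the ratio.
λ₁/λ₂ = (1/2² − 1/7²)/(1/3² − 1/4²) = 0.2296/0.04861 = 4.72.

4.72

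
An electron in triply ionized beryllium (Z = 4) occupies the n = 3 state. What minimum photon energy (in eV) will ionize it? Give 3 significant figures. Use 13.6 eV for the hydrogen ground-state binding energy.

24.2 eV

E_n = −13.6 Z²/n² = −217.6/n² eV for Z = 4.
E_3 = −217.6/9 = −24.2 eV, so ionization (to E = 0) requires 24.2 eV.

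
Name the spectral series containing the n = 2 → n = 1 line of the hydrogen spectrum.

Lyman

The series is set by the lower level: n_f = 1 is the Lyman series.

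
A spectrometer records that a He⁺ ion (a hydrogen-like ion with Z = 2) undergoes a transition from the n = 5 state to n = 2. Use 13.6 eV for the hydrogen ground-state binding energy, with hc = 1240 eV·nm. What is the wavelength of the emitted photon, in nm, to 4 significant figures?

For Z = 2 the level energies scale as Z², so the effective Rydberg energy is 13.6 × 4 = 54.40 eV.
ΔE = 54.40 × (1/2² − 1/5²) = 54.40 × 0.2100 = 11.42 eV.
λ = hc/ΔE = 1240 / 11.42 = 108.5 nm.

108.5 nm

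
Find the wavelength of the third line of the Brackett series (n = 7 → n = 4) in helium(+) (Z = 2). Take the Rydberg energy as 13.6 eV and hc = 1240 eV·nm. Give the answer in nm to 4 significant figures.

The Brackett series terminates on n_f = 4; the third line has n_i = 4+3 = 7.
ΔE = 54.40 × (1/4² − 1/7²) = 2.290 eV.
λ = 1240 / 2.290 = 541.5 nm.

541.5 nm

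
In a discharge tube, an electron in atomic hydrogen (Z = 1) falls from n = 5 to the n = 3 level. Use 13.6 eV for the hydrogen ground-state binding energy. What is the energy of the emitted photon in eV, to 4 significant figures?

0.9671 eV

E_5 = −13.60/25 = −0.5440 eV and E_3 = −13.60/9 = −1.511 eV.
The photon energy is |E_5 − E_3| = 0.9671 eV.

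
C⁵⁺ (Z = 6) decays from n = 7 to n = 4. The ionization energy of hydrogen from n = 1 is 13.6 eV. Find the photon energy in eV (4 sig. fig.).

20.61 eV

The Bohr energies scale as Z², so for Z = 6: E_n = −489.6/n² eV.
E_7 = −489.6/49 = −9.992 eV and E_4 = −489.6/16 = −30.60 eV.
The photon energy is |E_7 − E_4| = 20.61 eV.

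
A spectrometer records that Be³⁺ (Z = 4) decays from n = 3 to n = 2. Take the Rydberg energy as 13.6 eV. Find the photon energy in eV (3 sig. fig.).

The Bohr energies scale as Z², so for Z = 4: E_n = −217.6/n² eV.
E_3 = −217.6/9 = −24.18 eV and E_2 = −217.6/4 = −54.40 eV.
The photon energy is |E_3 − E_2| = 30.2 eV.

30.2 eV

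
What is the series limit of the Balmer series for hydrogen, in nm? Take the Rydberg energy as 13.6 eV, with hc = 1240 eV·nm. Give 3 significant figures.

365 nm

The Balmer series has lower level n_f = 2; the series limit corresponds to n_i → ∞.
ΔE_max = 13.6 × 1 / 2² = 3.400 eV.
λ_min = 1240 / 3.400 = 365 nm.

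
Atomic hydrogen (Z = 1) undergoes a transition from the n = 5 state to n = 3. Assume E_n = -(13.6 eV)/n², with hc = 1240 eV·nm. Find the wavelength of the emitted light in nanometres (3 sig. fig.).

1280 nm

ΔE = 13.60 × (1/3² − 1/5²) = 13.60 × 0.07111 = 0.9671 eV.
λ = hc/ΔE = 1240 / 0.9671 = 1280 nm.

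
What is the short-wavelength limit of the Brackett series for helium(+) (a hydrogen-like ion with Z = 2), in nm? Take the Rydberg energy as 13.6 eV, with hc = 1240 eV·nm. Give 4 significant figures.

364.7 nm

The Brackett series has lower level n_f = 4; the series limit corresponds to n_i → ∞.
ΔE_max = 13.6 × 4 / 4² = 3.400 eV.
λ_min = 1240 / 3.400 = 364.7 nm.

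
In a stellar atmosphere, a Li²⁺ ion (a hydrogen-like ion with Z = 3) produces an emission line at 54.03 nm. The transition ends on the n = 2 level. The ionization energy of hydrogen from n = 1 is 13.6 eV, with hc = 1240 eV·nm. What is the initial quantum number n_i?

The photon energy is ΔE = hc/λ = 1240 / 54.03 = 22.95 eV.
With Z = 3, ΔE = 122.4 × (1/n_f² − 1/n_i²), so 1/n_f² − 1/n_i² = 0.1875.
With n_f = 2: 1/n_i² = 1/4 − 0.1875 = 0.06250, so n_i ≈ 4.00.

n_i = 4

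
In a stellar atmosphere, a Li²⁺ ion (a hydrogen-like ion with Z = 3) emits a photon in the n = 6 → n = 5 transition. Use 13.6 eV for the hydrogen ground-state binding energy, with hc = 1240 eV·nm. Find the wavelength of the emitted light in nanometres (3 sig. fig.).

For Z = 3 the level energies scale as Z², so the effective Rydberg energy is 13.6 × 9 = 122.4 eV.
ΔE = 122.4 × (1/5² − 1/6²) = 122.4 × 0.01222 = 1.496 eV.
λ = hc/ΔE = 1240 / 1.496 = 829 nm.

829 nm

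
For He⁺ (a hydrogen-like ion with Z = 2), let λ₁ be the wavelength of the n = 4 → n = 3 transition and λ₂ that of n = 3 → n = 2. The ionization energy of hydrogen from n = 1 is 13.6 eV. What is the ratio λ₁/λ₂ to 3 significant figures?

2.86

λ ∝ 1/ΔE ∝ 1/(1/n_f² − 1/n_i²), and the Z² and hc factors cancel in the ratio.
λ₁/λ₂ = (1/2² − 1/3²)/(1/3² − 1/4²) = 0.1389/0.04861 = 2.86.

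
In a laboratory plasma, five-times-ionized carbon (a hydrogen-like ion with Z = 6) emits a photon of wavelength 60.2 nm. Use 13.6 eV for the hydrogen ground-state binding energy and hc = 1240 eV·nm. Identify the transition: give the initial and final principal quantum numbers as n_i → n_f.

n_i = 7, n_f = 4

The photon energy is ΔE = hc/λ = 1240 / 60.2 = 20.60 eV.
With Z = 6, ΔE = 489.6 × (1/n_f² − 1/n_i²), so 1/n_f² − 1/n_i² = 0.04207.
Trying n_f = 4 gives 1/n_i² = 0.02043, i.e. n_i ≈ 7; this pair matches.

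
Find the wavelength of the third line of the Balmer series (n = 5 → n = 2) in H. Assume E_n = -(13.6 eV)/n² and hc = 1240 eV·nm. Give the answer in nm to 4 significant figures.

434.2 nm

The Balmer series terminates on n_f = 2; the third line has n_i = 2+3 = 5.
ΔE = 13.60 × (1/2² − 1/5²) = 2.856 eV.
λ = 1240 / 2.856 = 434.2 nm.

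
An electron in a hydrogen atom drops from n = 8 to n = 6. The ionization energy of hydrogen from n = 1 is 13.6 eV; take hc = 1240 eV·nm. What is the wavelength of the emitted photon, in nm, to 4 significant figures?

7503 nm

ΔE = 13.60 × (1/6² − 1/8²) = 13.60 × 0.01215 = 0.1653 eV.
λ = hc/ΔE = 1240 / 0.1653 = 7503 nm.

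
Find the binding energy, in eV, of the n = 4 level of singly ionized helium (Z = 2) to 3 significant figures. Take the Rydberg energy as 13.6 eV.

3.40 eV

E_n = −13.6 Z²/n² = −54.40/n² eV for Z = 2.
E_4 = −54.40/16 = −3.40 eV, so ionization (to E = 0) requires 3.40 eV.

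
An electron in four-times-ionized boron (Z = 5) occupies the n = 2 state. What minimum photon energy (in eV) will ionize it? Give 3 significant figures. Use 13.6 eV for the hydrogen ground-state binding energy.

85.0 eV

E_n = −13.6 Z²/n² = −340.0/n² eV for Z = 5.
E_2 = −340.0/4 = −85.0 eV, so ionization (to E = 0) requires 85.0 eV.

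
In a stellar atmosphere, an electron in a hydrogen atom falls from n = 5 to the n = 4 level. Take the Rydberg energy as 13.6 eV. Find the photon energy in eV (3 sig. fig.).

E_5 = −13.60/25 = −0.5440 eV and E_4 = −13.60/16 = −0.8500 eV.
The photon energy is |E_5 − E_4| = 0.306 eV.

0.306 eV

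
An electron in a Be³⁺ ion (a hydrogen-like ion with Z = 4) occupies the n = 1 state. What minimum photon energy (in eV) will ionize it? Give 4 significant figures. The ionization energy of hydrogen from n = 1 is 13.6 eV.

217.6 eV

E_n = −13.6 Z²/n² = −217.6/n² eV for Z = 4.
E_1 = −217.6/1 = −217.6 eV, so ionization (to E = 0) requires 217.6 eV.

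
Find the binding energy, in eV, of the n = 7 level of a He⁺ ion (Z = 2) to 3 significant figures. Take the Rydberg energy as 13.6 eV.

1.11 eV

E_n = −13.6 Z²/n² = −54.40/n² eV for Z = 2.
E_7 = −54.40/49 = −1.11 eV, so ionization (to E = 0) requires 1.11 eV.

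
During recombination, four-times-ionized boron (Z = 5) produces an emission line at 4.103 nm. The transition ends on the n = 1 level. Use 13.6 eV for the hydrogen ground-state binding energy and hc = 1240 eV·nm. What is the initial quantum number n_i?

n_i = 3

The photon energy is ΔE = hc/λ = 1240 / 4.103 = 302.2 eV.
With Z = 5, ΔE = 340.0 × (1/n_f² − 1/n_i²), so 1/n_f² − 1/n_i² = 0.8889.
With n_f = 1: 1/n_i² = 1/1 − 0.8889 = 0.1111, so n_i ≈ 3.00.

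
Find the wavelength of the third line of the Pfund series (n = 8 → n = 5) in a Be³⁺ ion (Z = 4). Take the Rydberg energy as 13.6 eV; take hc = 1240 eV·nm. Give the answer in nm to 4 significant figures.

The Pfund series terminates on n_f = 5; the third line has n_i = 5+3 = 8.
ΔE = 217.6 × (1/5² − 1/8²) = 5.304 eV.
λ = 1240 / 5.304 = 233.8 nm.

233.8 nm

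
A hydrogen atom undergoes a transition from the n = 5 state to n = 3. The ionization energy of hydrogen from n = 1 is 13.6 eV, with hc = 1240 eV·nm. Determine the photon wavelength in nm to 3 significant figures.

1280 nm

ΔE = 13.60 × (1/3² − 1/5²) = 13.60 × 0.07111 = 0.9671 eV.
λ = hc/ΔE = 1240 / 0.9671 = 1280 nm.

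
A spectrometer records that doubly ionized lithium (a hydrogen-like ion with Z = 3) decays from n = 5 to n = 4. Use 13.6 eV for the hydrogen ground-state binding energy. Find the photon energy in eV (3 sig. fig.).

The Bohr energies scale as Z², so for Z = 3: E_n = −122.4/n² eV.
E_5 = −122.4/25 = −4.896 eV and E_4 = −122.4/16 = −7.650 eV.
The photon energy is |E_5 − E_4| = 2.75 eV.

2.75 eV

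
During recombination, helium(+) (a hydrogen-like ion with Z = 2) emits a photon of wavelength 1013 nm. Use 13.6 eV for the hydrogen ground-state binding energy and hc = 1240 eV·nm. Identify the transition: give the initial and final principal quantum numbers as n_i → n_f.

n_i = 5, n_f = 4

The photon energy is ΔE = hc/λ = 1240 / 1013 = 1.224 eV.
With Z = 2, ΔE = 54.40 × (1/n_f² − 1/n_i²), so 1/n_f² − 1/n_i² = 0.02250.
Trying n_f = 4 gives 1/n_i² = 0.04000, i.e. n_i ≈ 5; this pair matches.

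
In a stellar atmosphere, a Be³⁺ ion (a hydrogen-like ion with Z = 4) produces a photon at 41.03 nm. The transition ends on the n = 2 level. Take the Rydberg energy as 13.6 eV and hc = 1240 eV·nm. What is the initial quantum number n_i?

The photon energy is ΔE = hc/λ = 1240 / 41.03 = 30.22 eV.
With Z = 4, ΔE = 217.6 × (1/n_f² − 1/n_i²), so 1/n_f² − 1/n_i² = 0.1389.
With n_f = 2: 1/n_i² = 1/4 − 0.1389 = 0.1111, so n_i ≈ 3.00.

n_i = 3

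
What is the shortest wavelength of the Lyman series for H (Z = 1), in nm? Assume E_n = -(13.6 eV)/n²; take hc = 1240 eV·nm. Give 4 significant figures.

The Lyman series has lower level n_f = 1; the series limit corresponds to n_i → ∞.
ΔE_max = 13.6 × 1 / 1² = 13.60 eV.
λ_min = 1240 / 13.60 = 91.18 nm.

91.18 nm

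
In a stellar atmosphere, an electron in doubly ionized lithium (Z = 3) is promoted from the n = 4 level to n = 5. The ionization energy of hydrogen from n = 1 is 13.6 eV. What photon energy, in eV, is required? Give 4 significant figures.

2.754 eV

The Bohr energies scale as Z², so for Z = 3: E_n = −122.4/n² eV.
E_5 = −122.4/25 = −4.896 eV and E_4 = −122.4/16 = −7.650 eV.
The photon energy is |E_5 − E_4| = 2.754 eV.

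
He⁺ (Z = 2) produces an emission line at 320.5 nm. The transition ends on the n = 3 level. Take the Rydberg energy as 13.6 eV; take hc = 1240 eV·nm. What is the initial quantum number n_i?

n_i = 5

The photon energy is ΔE = hc/λ = 1240 / 320.5 = 3.869 eV.
With Z = 2, ΔE = 54.40 × (1/n_f² − 1/n_i²), so 1/n_f² − 1/n_i² = 0.07112.
With n_f = 3: 1/n_i² = 1/9 − 0.07112 = 0.03999, so n_i ≈ 5.00.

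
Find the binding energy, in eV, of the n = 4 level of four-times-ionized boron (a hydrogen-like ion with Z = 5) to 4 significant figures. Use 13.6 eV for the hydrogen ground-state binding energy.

21.25 eV

E_n = −13.6 Z²/n² = −340.0/n² eV for Z = 5.
E_4 = −340.0/16 = −21.25 eV, so ionization (to E = 0) requires 21.25 eV.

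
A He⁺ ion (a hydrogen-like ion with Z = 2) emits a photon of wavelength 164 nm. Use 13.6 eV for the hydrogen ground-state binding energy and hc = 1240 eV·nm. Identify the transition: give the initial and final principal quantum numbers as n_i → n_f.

n_i = 3, n_f = 2

The photon energy is ΔE = hc/λ = 1240 / 164 = 7.561 eV.
With Z = 2, ΔE = 54.40 × (1/n_f² − 1/n_i²), so 1/n_f² − 1/n_i² = 0.1390.
Trying n_f = 2 gives 1/n_i² = 0.1110, i.e. n_i ≈ 3; this pair matches.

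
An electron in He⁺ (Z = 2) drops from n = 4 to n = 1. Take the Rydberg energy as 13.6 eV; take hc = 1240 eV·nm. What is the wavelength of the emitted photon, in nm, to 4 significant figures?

For Z = 2 the level energies scale as Z², so the effective Rydberg energy is 13.6 × 4 = 54.40 eV.
ΔE = 54.40 × (1/1² − 1/4²) = 54.40 × 0.9375 = 51.00 eV.
λ = hc/ΔE = 1240 / 51.00 = 24.31 nm.

24.31 nm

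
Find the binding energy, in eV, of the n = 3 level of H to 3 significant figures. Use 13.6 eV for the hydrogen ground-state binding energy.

E_3 = −13.60/9 = −1.51 eV, so ionization (to E = 0) requires 1.51 eV.

1.51 eV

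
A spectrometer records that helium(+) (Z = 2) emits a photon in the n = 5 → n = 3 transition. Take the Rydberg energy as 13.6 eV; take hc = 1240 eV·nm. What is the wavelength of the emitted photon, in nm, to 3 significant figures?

321 nm

For Z = 2 the level energies scale as Z², so the effective Rydberg energy is 13.6 × 4 = 54.40 eV.
ΔE = 54.40 × (1/3² − 1/5²) = 54.40 × 0.07111 = 3.868 eV.
λ = hc/ΔE = 1240 / 3.868 = 321 nm.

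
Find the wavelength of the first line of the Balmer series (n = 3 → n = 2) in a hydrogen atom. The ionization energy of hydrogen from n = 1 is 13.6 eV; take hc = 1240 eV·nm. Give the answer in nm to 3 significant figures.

656 nm

The Balmer series terminates on n_f = 2; the first line has n_i = 2+1 = 3.
ΔE = 13.60 × (1/2² − 1/3²) = 1.889 eV.
λ = 1240 / 1.889 = 656 nm.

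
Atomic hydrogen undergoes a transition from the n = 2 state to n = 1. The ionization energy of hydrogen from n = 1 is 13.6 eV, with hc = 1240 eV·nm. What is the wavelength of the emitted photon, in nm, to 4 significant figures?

ΔE = 13.60 × (1/1² − 1/2²) = 13.60 × 0.7500 = 10.20 eV.
λ = hc/ΔE = 1240 / 10.20 = 121.6 nm.

121.6 nm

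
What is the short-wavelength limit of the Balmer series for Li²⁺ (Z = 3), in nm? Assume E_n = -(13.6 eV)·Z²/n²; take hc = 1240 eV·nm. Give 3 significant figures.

The Balmer series has lower level n_f = 2; the series limit corresponds to n_i → ∞.
ΔE_max = 13.6 × 9 / 2² = 30.60 eV.
λ_min = 1240 / 30.60 = 40.5 nm.

40.5 nm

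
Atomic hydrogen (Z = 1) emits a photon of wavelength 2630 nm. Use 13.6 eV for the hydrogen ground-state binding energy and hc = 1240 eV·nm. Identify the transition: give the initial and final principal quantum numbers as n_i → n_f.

The photon energy is ΔE = hc/λ = 1240 / 2630 = 0.4715 eV.
With Z = 1, ΔE = 13.60 × (1/n_f² − 1/n_i²), so 1/n_f² − 1/n_i² = 0.03467.
Trying n_f = 4 gives 1/n_i² = 0.02783, i.e. n_i ≈ 6; this pair matches.

n_i = 6, n_f = 4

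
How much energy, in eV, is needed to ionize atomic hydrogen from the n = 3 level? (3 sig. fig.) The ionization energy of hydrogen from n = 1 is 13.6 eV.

E_3 = −13.60/9 = −1.51 eV, so ionization (to E = 0) requires 1.51 eV.

1.51 eV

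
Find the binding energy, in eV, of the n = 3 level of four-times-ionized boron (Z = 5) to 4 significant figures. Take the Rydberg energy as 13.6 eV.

37.78 eV

E_n = −13.6 Z²/n² = −340.0/n² eV for Z = 5.
E_3 = −340.0/9 = −37.78 eV, so ionization (to E = 0) requires 37.78 eV.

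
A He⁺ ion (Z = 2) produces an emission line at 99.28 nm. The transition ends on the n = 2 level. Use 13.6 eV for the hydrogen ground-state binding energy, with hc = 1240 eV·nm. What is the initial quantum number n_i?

The photon energy is ΔE = hc/λ = 1240 / 99.28 = 12.49 eV.
With Z = 2, ΔE = 54.40 × (1/n_f² − 1/n_i²), so 1/n_f² − 1/n_i² = 0.2296.
With n_f = 2: 1/n_i² = 1/4 − 0.2296 = 0.02041, so n_i ≈ 7.00.

n_i = 7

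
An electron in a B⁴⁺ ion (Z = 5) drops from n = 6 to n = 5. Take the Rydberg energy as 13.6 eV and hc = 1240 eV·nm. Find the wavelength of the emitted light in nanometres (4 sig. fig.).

For Z = 5 the level energies scale as Z², so the effective Rydberg energy is 13.6 × 25 = 340.0 eV.
ΔE = 340.0 × (1/5² − 1/6²) = 340.0 × 0.01222 = 4.156 eV.
λ = hc/ΔE = 1240 / 4.156 = 298.4 nm.

298.4 nm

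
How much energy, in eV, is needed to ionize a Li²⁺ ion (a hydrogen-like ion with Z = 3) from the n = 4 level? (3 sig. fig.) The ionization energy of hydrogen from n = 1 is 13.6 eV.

E_n = −13.6 Z²/n² = −122.4/n² eV for Z = 3.
E_4 = −122.4/16 = −7.65 eV, so ionization (to E = 0) requires 7.65 eV.

7.65 eV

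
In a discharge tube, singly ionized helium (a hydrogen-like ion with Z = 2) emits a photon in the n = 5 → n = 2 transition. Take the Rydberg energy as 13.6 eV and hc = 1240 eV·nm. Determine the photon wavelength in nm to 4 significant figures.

108.5 nm

For Z = 2 the level energies scale as Z², so the effective Rydberg energy is 13.6 × 4 = 54.40 eV.
ΔE = 54.40 × (1/2² − 1/5²) = 54.40 × 0.2100 = 11.42 eV.
λ = hc/ΔE = 1240 / 11.42 = 108.5 nm.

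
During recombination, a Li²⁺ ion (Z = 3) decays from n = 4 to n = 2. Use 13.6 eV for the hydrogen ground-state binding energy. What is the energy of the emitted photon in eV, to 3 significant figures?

23.0 eV

The Bohr energies scale as Z², so for Z = 3: E_n = −122.4/n² eV.
E_4 = −122.4/16 = −7.650 eV and E_2 = −122.4/4 = −30.60 eV.
The photon energy is |E_4 − E_2| = 23.0 eV.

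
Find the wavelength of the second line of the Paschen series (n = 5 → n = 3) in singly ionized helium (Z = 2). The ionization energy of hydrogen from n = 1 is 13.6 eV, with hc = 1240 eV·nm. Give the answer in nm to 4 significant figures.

320.5 nm

The Paschen series terminates on n_f = 3; the second line has n_i = 3+2 = 5.
ΔE = 54.40 × (1/3² − 1/5²) = 3.868 eV.
λ = 1240 / 3.868 = 320.5 nm.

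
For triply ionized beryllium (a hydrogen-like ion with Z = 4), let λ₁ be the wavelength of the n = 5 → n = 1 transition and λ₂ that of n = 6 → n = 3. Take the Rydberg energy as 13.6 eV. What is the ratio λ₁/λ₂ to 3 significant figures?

0.0868

λ ∝ 1/ΔE ∝ 1/(1/n_f² − 1/n_i²), and the Z² and hc factors cancel in the ratio.
λ₁/λ₂ = (1/3² − 1/6²)/(1/1² − 1/5²) = 0.08333/0.9600 = 0.0868.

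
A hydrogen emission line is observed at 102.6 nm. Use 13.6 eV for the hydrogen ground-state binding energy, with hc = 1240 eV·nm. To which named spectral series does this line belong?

ΔE = 1240/102.6 = 12.09 eV.
This matches 13.6 × (1/1² − 1/3²), so n_f = 1: the Lyman series.

Lyman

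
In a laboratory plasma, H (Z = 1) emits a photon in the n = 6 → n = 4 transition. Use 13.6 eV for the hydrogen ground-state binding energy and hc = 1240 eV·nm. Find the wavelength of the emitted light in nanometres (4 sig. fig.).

ΔE = 13.60 × (1/4² − 1/6²) = 13.60 × 0.03472 = 0.4722 eV.
λ = hc/ΔE = 1240 / 0.4722 = 2626 nm.
This line belongs to the Brackett series.

2626 nm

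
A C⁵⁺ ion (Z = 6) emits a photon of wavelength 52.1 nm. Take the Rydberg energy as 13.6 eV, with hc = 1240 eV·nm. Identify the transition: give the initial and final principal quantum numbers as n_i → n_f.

The photon energy is ΔE = hc/λ = 1240 / 52.1 = 23.80 eV.
With Z = 6, ΔE = 489.6 × (1/n_f² − 1/n_i²), so 1/n_f² − 1/n_i² = 0.04861.
Trying n_f = 3 gives 1/n_i² = 0.06250, i.e. n_i ≈ 4; this pair matches.

n_i = 4, n_f = 3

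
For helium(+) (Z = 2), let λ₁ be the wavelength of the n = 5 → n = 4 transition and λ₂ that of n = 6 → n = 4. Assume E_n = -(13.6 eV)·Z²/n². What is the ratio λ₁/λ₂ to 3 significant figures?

λ ∝ 1/ΔE ∝ 1/(1/n_f² − 1/n_i²), and the Z² and hc factors cancel in the ratio.
λ₁/λ₂ = (1/4² − 1/6²)/(1/4² − 1/5²) = 0.03472/0.02250 = 1.54.

1.54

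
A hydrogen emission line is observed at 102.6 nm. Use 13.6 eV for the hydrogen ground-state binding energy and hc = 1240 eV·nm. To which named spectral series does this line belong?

ΔE = 1240/102.6 = 12.09 eV.
This matches 13.6 × (1/1² − 1/3²), so n_f = 1: the Lyman series.

Lyman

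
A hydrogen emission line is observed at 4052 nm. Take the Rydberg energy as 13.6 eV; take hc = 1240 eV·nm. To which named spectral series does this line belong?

ΔE = 1240/4052 = 0.3060 eV.
This matches 13.6 × (1/4² − 1/5²), so n_f = 4: the Brackett series.

Brackett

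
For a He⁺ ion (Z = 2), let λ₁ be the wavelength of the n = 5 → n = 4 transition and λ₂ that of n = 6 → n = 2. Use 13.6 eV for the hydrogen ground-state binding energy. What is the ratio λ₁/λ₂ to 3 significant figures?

λ ∝ 1/ΔE ∝ 1/(1/n_f² − 1/n_i²), and the Z² and hc factors cancel in the ratio.
λ₁/λ₂ = (1/2² − 1/6²)/(1/4² − 1/5²) = 0.2222/0.02250 = 9.88.

9.88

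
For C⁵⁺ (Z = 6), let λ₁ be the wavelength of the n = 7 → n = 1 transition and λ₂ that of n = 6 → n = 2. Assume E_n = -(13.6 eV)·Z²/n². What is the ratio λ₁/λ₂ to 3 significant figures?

λ ∝ 1/ΔE ∝ 1/(1/n_f² − 1/n_i²), and the Z² and hc factors cancel in the ratio.
λ₁/λ₂ = (1/2² − 1/6²)/(1/1² − 1/7²) = 0.2222/0.9796 = 0.227.

0.227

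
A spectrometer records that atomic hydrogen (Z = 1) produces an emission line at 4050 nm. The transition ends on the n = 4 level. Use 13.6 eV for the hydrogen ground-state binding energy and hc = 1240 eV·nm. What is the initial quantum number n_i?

n_i = 5

The photon energy is ΔE = hc/λ = 1240 / 4050 = 0.3062 eV.
With Z = 1, ΔE = 13.60 × (1/n_f² − 1/n_i²), so 1/n_f² − 1/n_i² = 0.02251.
With n_f = 4: 1/n_i² = 1/16 − 0.02251 = 0.03999, so n_i ≈ 5.00.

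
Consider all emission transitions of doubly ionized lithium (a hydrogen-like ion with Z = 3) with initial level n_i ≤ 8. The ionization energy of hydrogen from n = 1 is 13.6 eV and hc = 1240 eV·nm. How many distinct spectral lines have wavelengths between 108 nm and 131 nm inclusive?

Enumerate all n_i → n_f pairs with 1 ≤ n_f < n_i ≤ 8 and compute λ = 1240 / [13.6·9·(1/n_f² − 1/n_i²)].
Lines falling in [108, 131] nm: 7→3 (111.7 nm), 6→3 (121.6 nm).

2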